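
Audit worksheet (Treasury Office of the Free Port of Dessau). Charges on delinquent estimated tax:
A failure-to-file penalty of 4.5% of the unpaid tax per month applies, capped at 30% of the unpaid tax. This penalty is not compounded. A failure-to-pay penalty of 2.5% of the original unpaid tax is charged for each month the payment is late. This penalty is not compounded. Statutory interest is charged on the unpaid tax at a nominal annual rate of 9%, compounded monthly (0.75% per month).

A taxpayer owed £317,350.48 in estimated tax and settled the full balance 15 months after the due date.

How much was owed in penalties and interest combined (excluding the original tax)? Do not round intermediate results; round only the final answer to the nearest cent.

Failure-to-file: 15 × 4.5% × £317,350.48 = £214,211.57…, capped at 30% × £317,350.48 = £95,205.14…
Failure-to-pay penalty: 15 × 2.5% × £317,350.48 = £119,006.43
Interest: £317,350.48 × ((1 + 0.0075)^15 − 1) = £317,350.48 × 0.1186026… = £37,638.5902…
Penalties + interest = £214,211.5740 + £37,638.5902… = £251,850.16

£251,850.16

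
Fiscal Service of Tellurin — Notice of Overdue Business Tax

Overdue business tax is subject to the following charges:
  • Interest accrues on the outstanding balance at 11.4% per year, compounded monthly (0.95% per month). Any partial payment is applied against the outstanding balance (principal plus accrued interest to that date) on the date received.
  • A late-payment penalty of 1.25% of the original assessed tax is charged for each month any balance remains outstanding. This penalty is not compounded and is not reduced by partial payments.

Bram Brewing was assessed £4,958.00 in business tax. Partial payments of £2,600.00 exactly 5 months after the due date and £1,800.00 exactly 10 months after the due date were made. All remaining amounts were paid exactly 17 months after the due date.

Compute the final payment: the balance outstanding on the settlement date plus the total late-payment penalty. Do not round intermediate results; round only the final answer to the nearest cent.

£2,040.58

Balance at month 5: £4,958.0000 × (1 + 0.0095)^5 = £5,198.0223…
After £2,600.00 payment: £5,198.0223… − £2,600.00 = £2,598.0223…
Balance at month 10: £2,598.0223… × (1 + 0.0095)^5 = £2,723.7955…
After £1,800.00 payment: £2,723.7955… − £1,800.00 = £923.7955…
Balance at month 17: £923.7955… × (1 + 0.0095)^7 = £987.0067…
Penalty: 17 × 1.25% × £4,958.00 = £1,053.58…
Final settlement = outstanding balance + penalty = £987.0067… + £1,053.58… = £2,040.58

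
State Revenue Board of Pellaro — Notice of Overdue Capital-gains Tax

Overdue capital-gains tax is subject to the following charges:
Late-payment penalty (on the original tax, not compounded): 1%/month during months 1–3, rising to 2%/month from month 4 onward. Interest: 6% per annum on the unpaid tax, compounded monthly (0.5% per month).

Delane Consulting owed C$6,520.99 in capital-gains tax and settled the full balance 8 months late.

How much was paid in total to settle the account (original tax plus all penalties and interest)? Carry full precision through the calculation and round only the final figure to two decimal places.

C$7,634.17

Penalty, months 1–3: 3 × 1% × C$6,520.99 = C$195.63…
Penalty, months 4–8: 5 × 2% × C$6,520.99 = C$652.10…
Interest: C$6,520.99 × ((1 + 0.005)^8 − 1) = C$6,520.99 × 0.0407070… = C$265.4502…
Total = C$6,520.99 + C$847.7287 + C$265.4502… = C$7,634.17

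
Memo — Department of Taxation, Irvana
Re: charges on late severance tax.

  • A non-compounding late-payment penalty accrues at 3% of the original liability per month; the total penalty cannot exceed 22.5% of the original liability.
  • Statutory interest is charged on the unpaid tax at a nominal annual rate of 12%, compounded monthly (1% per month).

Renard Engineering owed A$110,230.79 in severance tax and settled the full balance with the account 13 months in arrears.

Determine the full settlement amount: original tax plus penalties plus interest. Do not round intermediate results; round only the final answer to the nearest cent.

A$150,254.85

Penalty (uncapped): 13 × 3% × A$110,230.79 = A$42,990.01…; cap = 22.5% × A$110,230.79 = A$24,801.93… → penalty = A$24,801.93…
Interest: A$110,230.79 × ((1 + 0.01)^13 − 1) = A$110,230.79 × 0.1380933… = A$15,222.1314…
Total = A$110,230.79 + A$24,801.9278… + A$15,222.1314… = A$150,254.85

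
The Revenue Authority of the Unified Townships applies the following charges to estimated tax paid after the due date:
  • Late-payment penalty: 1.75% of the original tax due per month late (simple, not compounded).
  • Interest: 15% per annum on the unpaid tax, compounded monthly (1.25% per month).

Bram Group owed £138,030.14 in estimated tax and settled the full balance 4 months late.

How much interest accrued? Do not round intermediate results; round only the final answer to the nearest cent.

£7,031.99

Interest: £138,030.14 × ((1 + 0.0125)^4 − 1) = £138,030.14 × 0.0509453… = £7,031.9920…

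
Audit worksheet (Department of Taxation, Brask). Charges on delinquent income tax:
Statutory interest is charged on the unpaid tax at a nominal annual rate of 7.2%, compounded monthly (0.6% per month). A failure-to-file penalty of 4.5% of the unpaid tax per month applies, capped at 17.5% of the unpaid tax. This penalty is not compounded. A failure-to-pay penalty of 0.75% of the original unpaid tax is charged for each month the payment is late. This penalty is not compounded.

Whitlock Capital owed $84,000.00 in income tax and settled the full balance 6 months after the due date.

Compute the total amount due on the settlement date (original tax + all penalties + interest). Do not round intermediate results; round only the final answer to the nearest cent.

$105,549.72

Failure-to-file: 6 × 4.5% × $84,000.00 = $22,680.00, capped at 17.5% × $84,000.00 = $14,700.00
Failure-to-pay penalty = 0.75% × $84,000.00 × 6 mo = $3,780.00
Interest: $84,000.00 × ((1 + 0.006)^6 − 1) = $84,000.00 × 0.0365443… = $3,069.7245…
Total = $84,000.00 + $18,480.0000 + $3,069.7245… = $105,549.72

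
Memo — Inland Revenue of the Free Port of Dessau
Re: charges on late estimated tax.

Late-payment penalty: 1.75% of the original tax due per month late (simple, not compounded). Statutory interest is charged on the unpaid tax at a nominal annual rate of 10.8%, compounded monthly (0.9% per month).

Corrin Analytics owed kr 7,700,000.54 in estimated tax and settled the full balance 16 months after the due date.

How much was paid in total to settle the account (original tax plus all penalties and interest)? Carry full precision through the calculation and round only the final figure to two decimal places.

Late-payment penalty = 1.75% × kr 7,700,000.54 × 16 mo = kr 2,156,000.15…
Interest: kr 7,700,000.54 × ((1 + 0.009)^16 − 1) = kr 7,700,000.54 × 0.1541404… = kr 1,186,881.4963…
Total = kr 7,700,000.54 + kr 2,156,000.1512 + kr 1,186,881.4963… = kr 11,042,882.19

kr 11,042,882.19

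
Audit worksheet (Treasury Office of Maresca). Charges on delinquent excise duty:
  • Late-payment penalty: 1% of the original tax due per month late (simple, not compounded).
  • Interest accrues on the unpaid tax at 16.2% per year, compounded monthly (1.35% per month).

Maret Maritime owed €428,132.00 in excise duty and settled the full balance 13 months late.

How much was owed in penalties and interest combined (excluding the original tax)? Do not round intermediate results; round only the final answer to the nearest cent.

€137,192.12

Late-payment penalty: 13 × 1% × €428,132.00 = €55,657.16
Interest: €428,132.00 × ((1 + 0.0135)^13 − 1) = €428,132.00 × 0.1904435… = €81,534.9581…
Penalties + interest = €55,657.1600 + €81,534.9581… = €137,192.12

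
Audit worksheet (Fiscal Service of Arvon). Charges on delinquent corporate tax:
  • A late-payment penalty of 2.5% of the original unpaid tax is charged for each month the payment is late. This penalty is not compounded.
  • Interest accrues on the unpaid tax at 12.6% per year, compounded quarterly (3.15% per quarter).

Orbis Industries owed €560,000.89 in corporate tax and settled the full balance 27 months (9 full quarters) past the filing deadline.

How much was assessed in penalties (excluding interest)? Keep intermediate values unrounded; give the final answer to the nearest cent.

Late-payment penalty = 2.5% × €560,000.89 × 27 mo = €378,000.60…

€378,000.60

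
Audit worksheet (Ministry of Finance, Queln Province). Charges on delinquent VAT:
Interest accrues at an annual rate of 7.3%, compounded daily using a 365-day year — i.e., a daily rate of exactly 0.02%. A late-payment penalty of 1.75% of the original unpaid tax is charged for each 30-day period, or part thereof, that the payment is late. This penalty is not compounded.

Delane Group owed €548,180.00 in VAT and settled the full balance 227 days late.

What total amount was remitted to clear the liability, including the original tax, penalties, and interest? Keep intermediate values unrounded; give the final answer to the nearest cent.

€650,383.56

Penalty periods: ⌈227/30⌉ = 8; penalty = 8 × 1.75% × €548,180.00 = €76,745.20
Interest: €548,180.00 × ((1 + 0.0002)^227 − 1) = €548,180.00 × 0.04644160… = €25,458.3588…
Total = €548,180.00 + €76,745.2000 + €25,458.3588… = €650,383.56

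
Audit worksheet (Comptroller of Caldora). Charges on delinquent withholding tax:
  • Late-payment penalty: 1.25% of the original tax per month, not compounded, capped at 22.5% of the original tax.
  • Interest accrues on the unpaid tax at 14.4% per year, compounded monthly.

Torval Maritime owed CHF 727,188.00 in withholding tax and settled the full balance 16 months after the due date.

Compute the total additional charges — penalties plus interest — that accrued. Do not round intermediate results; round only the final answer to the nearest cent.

CHF 298,355.44

Penalty: 16 × 1.25% × CHF 727,188.00 = CHF 145,437.60 (below the 22.5% cap of CHF 163,617.30)
Interest (14.4%/yr ÷ 12 = 1.2%/month): CHF 727,188.00 × ((1 + 0.012)^16 − 1) = CHF 152,917.8417…
Penalties + interest = CHF 145,437.6000 + CHF 152,917.8417… = CHF 298,355.44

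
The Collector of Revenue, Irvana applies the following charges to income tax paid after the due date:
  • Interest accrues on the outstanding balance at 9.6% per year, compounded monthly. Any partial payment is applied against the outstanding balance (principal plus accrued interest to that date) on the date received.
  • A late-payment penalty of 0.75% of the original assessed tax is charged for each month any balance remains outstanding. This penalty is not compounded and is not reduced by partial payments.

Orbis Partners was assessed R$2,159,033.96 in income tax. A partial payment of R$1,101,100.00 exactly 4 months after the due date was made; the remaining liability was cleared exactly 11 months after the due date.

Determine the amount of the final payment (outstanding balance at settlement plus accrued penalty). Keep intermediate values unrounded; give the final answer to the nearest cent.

Monthly rate = 9.6% ÷ 12 = 0.8%
Balance at month 4: R$2,159,033.9600 × (1 + 0.008)^4 = R$2,228,956.5463…
After R$1,101,100.00 payment: R$2,228,956.5463… − R$1,101,100.00 = R$1,127,856.5463…
Balance at month 11: R$1,127,856.5463… × (1 + 0.008)^7 = R$1,192,552.7258…
Penalty: 11 × 0.75% × R$2,159,033.96 = R$178,120.30…
Final settlement = outstanding balance + penalty = R$1,192,552.7258… + R$178,120.30… = R$1,370,673.03

R$1,370,673.03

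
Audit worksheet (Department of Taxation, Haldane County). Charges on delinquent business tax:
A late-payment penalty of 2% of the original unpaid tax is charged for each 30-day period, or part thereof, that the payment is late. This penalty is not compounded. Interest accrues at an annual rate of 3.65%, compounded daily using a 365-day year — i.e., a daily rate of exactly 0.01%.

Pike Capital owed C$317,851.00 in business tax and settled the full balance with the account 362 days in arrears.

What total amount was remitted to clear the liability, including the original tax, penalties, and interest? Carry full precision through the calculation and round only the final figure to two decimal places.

C$412,208.67

Penalty periods: ⌈362/30⌉ = 13; penalty = 13 × 2% × C$317,851.00 = C$82,641.26
Interest: C$317,851.00 × ((1 + 0.0001)^362 − 1) = C$317,851.00 × 0.03686132… = C$11,716.4080…
Total = C$317,851.00 + C$82,641.2600 + C$11,716.4080… = C$412,208.67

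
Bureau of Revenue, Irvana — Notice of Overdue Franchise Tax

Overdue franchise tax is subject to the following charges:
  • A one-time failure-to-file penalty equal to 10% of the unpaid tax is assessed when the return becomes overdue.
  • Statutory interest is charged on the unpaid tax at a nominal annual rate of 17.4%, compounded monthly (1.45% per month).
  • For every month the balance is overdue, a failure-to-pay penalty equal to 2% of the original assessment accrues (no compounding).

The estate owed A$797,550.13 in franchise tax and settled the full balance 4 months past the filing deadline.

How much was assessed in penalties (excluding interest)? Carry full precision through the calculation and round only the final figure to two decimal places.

A$143,559.02

Failure-to-file penalty: 10% × A$797,550.13 = A$79,755.01…
Failure-to-pay penalty: 4 × 2% × A$797,550.13 = A$63,804.01…
Total penalty = A$79,755.01… + A$63,804.01… = A$143,559.02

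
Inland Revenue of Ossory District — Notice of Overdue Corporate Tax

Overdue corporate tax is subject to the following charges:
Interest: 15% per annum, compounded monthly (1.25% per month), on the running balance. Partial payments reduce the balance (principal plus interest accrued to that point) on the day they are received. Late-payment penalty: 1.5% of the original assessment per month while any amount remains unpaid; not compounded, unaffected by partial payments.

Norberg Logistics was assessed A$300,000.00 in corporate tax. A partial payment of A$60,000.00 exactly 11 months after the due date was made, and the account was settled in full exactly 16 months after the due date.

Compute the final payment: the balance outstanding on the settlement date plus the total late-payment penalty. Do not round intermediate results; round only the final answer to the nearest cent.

A$374,121.94

Balance at month 11: A$300,000.0000 × (1 + 0.0125)^11 = A$343,927.2645…
After A$60,000.00 payment: A$343,927.2645… − A$60,000.00 = A$283,927.2645…
Balance at month 16: A$283,927.2645… × (1 + 0.0125)^5 = A$302,121.9351…
Penalty: 16 × 1.5% × A$300,000.00 = A$72,000.00
Final settlement = outstanding balance + penalty = A$302,121.9351… + A$72,000.00 = A$374,121.94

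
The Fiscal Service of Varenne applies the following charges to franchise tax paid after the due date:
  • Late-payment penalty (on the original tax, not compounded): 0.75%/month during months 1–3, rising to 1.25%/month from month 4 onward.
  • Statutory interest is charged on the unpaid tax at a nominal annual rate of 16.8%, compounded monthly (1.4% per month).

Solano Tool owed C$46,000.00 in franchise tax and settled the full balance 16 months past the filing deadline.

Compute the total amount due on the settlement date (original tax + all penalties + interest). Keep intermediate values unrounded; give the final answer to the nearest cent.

C$65,969.93

Penalty, months 1–3: 3 × 0.75% × C$46,000.00 = C$1,035.00
Penalty, months 4–16: 13 × 1.25% × C$46,000.00 = C$7,475.00
Interest: C$46,000.00 × ((1 + 0.014)^16 − 1) = C$46,000.00 × 0.2491290… = C$11,459.9325…
Total = C$46,000.00 + C$8,510.0000 + C$11,459.9325… = C$65,969.93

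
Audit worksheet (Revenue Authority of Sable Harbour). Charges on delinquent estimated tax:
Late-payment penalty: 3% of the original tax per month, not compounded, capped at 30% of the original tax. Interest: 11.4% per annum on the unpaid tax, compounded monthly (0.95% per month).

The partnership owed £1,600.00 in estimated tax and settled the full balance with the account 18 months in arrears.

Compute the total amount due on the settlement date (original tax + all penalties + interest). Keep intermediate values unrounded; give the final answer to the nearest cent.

£2,376.85

Penalty (uncapped): 18 × 3% × £1,600.00 = £864.00; cap = 30% × £1,600.00 = £480.00 → penalty = £480.00
Interest: £1,600.00 × ((1 + 0.0095)^18 − 1) = £1,600.00 × 0.1855335… = £296.8535…
Total = £1,600.00 + £480.0000 + £296.8535… = £2,376.85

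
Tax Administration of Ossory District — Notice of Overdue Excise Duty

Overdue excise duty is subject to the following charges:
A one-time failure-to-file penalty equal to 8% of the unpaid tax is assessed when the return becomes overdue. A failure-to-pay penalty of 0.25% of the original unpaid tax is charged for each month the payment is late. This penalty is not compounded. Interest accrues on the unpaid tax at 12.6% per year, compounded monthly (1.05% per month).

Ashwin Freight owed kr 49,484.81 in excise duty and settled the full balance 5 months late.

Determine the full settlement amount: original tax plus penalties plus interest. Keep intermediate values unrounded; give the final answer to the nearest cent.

Failure-to-file penalty: 8% × kr 49,484.81 = kr 3,958.78…
Failure-to-pay penalty: 5 × 0.25% × kr 49,484.81 = kr 618.56…
Interest: kr 49,484.81 × ((1 + 0.0105)^5 − 1) = kr 49,484.81 × 0.0536141… = kr 2,653.0854…
Total = kr 49,484.81 + kr 4,577.3449… + kr 2,653.0854… = kr 56,715.24

kr 56,715.24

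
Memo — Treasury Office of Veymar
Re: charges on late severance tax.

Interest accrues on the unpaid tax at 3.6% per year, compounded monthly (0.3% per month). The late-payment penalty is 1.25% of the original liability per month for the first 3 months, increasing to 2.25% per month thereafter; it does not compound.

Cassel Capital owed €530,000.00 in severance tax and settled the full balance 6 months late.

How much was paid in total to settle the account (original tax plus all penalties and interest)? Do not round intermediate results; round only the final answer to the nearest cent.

€595,261.84

Penalty, months 1–3: 3 × 1.25% × €530,000.00 = €19,875.00
Penalty, months 4–6: 3 × 2.25% × €530,000.00 = €35,775.00
Interest: €530,000.00 × ((1 + 0.003)^6 − 1) = €530,000.00 × 0.0181355… = €9,611.8368…
Total = €530,000.00 + €55,650.0000 + €9,611.8368… = €595,261.84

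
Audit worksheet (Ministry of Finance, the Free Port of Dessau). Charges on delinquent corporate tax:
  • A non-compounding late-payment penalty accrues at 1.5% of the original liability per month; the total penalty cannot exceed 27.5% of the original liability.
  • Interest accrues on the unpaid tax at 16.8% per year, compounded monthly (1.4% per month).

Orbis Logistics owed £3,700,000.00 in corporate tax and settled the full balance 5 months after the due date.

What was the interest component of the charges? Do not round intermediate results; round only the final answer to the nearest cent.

Interest: £3,700,000.00 × ((1 + 0.014)^5 − 1) = £3,700,000.00 × 0.0719876… = £266,354.2407…

£266,354.24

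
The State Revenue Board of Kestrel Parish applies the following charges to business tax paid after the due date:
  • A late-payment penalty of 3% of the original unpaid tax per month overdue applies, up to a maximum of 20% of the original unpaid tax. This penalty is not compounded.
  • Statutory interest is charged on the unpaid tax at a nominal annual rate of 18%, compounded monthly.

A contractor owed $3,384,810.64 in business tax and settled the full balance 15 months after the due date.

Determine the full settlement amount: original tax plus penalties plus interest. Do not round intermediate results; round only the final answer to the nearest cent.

Penalty (uncapped): 15 × 3% × $3,384,810.64 = $1,523,164.79…; cap = 20% × $3,384,810.64 = $676,962.13… → penalty = $676,962.13…
Interest (18%/yr ÷ 12 = 1.5%/month): $3,384,810.64 × ((1 + 0.015)^15 − 1) = $846,988.1617…
Total = $3,384,810.64 + $676,962.1280 + $846,988.1617… = $4,908,760.93

$4,908,760.93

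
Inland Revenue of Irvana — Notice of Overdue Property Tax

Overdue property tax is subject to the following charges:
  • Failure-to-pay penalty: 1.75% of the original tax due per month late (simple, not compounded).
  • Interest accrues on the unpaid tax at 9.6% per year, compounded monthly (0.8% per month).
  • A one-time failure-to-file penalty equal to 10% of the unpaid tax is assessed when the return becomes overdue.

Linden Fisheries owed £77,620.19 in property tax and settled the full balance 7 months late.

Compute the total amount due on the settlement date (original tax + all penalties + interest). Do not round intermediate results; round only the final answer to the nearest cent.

Failure-to-file penalty: 10% × £77,620.19 = £7,762.02…
Failure-to-pay penalty = 1.75% × £77,620.19 × 7 mo = £9,508.47…
Interest: £77,620.19 × ((1 + 0.008)^7 − 1) = £77,620.19 × 0.0573621… = £4,452.4543…
Total = £77,620.19 + £17,270.4923… + £4,452.4543… = £99,343.14

£99,343.14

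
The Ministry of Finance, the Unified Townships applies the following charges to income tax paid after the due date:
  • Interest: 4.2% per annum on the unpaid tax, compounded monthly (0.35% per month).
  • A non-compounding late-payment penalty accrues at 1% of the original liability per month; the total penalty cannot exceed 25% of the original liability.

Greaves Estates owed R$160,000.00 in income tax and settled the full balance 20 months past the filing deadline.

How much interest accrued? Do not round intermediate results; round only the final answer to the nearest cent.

Interest: R$160,000.00 × ((1 + 0.0035)^20 − 1) = R$160,000.00 × 0.0723771… = R$11,580.3380…

R$11,580.34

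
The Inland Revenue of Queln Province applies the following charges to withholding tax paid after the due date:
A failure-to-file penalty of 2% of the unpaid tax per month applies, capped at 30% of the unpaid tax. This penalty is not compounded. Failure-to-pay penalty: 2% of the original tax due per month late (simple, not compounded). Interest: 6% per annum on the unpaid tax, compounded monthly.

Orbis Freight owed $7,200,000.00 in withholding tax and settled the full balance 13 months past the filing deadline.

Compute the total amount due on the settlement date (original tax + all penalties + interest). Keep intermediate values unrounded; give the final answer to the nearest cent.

$11,426,300.65

Failure-to-file: 13 × 2% × $7,200,000.00 = $1,872,000.00 (under the 30% cap)
Failure-to-pay penalty: 13 × 2% × $7,200,000.00 = $1,872,000.00
Interest (6%/yr ÷ 12 = 0.5%/month): $7,200,000.00 × ((1 + 0.005)^13 − 1) = $482,300.6467…
Total = $7,200,000.00 + $3,744,000.0000 + $482,300.6467… = $11,426,300.65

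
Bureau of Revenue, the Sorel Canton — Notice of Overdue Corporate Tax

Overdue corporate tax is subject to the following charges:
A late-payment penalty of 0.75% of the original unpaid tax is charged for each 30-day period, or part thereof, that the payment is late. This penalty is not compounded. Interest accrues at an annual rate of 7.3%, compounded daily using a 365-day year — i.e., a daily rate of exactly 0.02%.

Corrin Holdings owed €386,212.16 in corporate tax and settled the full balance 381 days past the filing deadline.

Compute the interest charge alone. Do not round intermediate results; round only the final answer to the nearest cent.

€30,576.48

Interest: €386,212.16 × ((1 + 0.0002)^381 − 1) = €386,212.16 × 0.07917017… = €30,576.4808…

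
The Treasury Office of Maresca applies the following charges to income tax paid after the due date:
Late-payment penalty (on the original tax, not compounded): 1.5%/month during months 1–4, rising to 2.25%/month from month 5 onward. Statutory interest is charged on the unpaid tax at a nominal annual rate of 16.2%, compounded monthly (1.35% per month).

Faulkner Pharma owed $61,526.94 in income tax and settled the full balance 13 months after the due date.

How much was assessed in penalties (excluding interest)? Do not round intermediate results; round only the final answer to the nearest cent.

Penalty, months 1–4: 4 × 1.5% × $61,526.94 = $3,691.62…
Penalty, months 5–13: 9 × 2.25% × $61,526.94 = $12,459.21…
Total penalty = $3,691.62… + $12,459.21… = $16,150.82

$16,150.82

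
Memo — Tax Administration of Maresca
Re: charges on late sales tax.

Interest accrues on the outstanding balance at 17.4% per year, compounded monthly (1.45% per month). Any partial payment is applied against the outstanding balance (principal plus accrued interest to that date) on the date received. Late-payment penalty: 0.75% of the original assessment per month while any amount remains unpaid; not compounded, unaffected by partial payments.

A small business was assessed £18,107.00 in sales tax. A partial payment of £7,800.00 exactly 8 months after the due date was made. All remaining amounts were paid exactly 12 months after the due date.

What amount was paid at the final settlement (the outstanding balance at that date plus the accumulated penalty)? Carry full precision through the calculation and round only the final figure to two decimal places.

Balance at month 8: £18,107.0000 × (1 + 0.0145)^8 = £20,317.1559…
After £7,800.00 payment: £20,317.1559… − £7,800.00 = £12,517.1559…
Balance at month 12: £12,517.1559… × (1 + 0.0145)^4 = £13,259.0945…
Penalty: 12 × 0.75% × £18,107.00 = £1,629.63
Final settlement = outstanding balance + penalty = £13,259.0945… + £1,629.63 = £14,888.72

£14,888.72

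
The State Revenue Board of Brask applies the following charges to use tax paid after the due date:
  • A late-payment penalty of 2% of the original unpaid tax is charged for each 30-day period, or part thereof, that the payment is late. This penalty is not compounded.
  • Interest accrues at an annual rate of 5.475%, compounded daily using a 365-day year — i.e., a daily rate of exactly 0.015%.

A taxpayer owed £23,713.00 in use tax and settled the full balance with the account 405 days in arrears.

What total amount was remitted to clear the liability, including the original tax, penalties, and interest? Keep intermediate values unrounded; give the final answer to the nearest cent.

Penalty periods: ⌈405/30⌉ = 14; penalty = 14 × 2% × £23,713.00 = £6,639.64
Interest: £23,713.00 × ((1 + 0.00015)^405 − 1) = £23,713.00 × 0.06262838… = £1,485.1068…
Total = £23,713.00 + £6,639.6400 + £1,485.1068… = £31,837.75

£31,837.75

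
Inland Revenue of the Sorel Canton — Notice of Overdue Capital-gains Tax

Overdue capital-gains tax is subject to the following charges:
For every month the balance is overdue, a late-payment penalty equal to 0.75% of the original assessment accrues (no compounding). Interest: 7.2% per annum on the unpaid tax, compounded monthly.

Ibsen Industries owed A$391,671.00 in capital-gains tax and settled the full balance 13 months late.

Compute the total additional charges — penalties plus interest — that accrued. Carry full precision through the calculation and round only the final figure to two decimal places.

A$69,862.64

Late-payment penalty = 0.75% × A$391,671.00 × 13 mo = A$38,187.92…
Interest (7.2%/yr ÷ 12 = 0.6%/month): A$391,671.00 × ((1 + 0.006)^13 − 1) = A$31,674.7129…
Penalties + interest = A$38,187.9225 + A$31,674.7129… = A$69,862.64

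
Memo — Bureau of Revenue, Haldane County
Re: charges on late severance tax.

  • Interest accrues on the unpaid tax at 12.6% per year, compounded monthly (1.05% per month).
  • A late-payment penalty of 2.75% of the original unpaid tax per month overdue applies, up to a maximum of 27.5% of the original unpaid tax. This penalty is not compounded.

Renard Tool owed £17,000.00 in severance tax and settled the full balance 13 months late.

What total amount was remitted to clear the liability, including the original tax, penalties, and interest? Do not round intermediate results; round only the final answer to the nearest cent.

£24,147.47

Penalty (uncapped): 13 × 2.75% × £17,000.00 = £6,077.50; cap = 27.5% × £17,000.00 = £4,675.00 → penalty = £4,675.00
Interest: £17,000.00 × ((1 + 0.0105)^13 − 1) = £17,000.00 × 0.1454394… = £2,472.4704…
Total = £17,000.00 + £4,675.0000 + £2,472.4704… = £24,147.47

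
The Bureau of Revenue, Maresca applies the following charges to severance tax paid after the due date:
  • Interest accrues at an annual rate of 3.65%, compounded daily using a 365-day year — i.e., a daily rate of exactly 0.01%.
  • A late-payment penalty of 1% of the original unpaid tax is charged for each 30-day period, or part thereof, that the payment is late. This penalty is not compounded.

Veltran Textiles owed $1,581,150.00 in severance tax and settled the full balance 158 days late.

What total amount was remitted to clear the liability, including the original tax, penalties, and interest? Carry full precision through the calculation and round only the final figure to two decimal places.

Penalty periods: ⌈158/30⌉ = 6; penalty = 6 × 1% × $1,581,150.00 = $94,869.00
Interest: $1,581,150.00 × ((1 + 0.0001)^158 − 1) = $1,581,150.00 × 0.01592468… = $25,179.3038…
Total = $1,581,150.00 + $94,869.0000 + $25,179.3038… = $1,701,198.30

$1,701,198.30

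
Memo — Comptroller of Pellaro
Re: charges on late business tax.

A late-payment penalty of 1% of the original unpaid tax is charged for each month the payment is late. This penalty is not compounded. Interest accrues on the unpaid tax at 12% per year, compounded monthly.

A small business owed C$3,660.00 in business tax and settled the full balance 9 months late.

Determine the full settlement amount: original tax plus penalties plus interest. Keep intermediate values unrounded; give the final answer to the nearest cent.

C$4,332.29

Late-payment penalty = 1% × C$3,660.00 × 9 mo = C$329.40
Interest (12%/yr ÷ 12 = 1%/month): C$3,660.00 × ((1 + 0.01)^9 − 1) = C$342.8881…
Total = C$3,660.00 + C$329.4000 + C$342.8881… = C$4,332.29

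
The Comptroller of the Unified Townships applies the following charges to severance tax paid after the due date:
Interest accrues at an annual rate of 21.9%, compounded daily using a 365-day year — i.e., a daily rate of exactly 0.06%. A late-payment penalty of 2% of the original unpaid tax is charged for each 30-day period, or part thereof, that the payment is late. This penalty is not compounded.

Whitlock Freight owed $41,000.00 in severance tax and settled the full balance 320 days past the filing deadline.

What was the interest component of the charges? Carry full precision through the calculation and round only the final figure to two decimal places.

$8,675.63

Interest: $41,000.00 × ((1 + 0.0006)^320 − 1) = $41,000.00 × 0.21160075… = $8,675.6309…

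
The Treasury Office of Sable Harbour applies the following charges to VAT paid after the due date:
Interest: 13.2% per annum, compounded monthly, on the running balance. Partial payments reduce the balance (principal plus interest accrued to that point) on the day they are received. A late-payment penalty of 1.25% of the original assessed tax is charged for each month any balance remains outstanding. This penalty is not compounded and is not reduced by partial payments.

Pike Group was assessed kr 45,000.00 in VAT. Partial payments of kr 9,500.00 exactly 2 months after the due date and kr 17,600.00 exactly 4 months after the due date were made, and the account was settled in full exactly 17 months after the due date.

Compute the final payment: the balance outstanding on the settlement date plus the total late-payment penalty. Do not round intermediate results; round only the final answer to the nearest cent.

kr 32,276.42

Monthly rate = 13.2% ÷ 12 = 1.1%
Balance at month 2: kr 45,000.0000 × (1 + 0.011)^2 = kr 45,995.4450
After kr 9,500.00 payment: kr 45,995.4450 − kr 9,500.00 = kr 36,495.4450
Balance at month 4: kr 36,495.4450 × (1 + 0.011)^2 = kr 37,302.7607…
After kr 17,600.00 payment: kr 37,302.7607… − kr 17,600.00 = kr 19,702.7607…
Balance at month 17: kr 19,702.7607… × (1 + 0.011)^13 = kr 22,713.9208…
Penalty: 17 × 1.25% × kr 45,000.00 = kr 9,562.50
Final settlement = outstanding balance + penalty = kr 22,713.9208… + kr 9,562.50 = kr 32,276.42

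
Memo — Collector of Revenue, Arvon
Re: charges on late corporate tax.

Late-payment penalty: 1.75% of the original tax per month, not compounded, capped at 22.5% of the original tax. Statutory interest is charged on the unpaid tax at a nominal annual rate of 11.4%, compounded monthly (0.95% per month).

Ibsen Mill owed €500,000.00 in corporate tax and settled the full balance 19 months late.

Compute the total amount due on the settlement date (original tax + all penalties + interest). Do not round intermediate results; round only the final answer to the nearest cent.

Penalty (uncapped): 19 × 1.75% × €500,000.00 = €166,250.00; cap = 22.5% × €500,000.00 = €112,500.00 → penalty = €112,500.00
Interest: €500,000.00 × ((1 + 0.0095)^19 − 1) = €500,000.00 × 0.1967960… = €98,398.0183…
Total = €500,000.00 + €112,500.0000 + €98,398.0183… = €710,898.02

€710,898.02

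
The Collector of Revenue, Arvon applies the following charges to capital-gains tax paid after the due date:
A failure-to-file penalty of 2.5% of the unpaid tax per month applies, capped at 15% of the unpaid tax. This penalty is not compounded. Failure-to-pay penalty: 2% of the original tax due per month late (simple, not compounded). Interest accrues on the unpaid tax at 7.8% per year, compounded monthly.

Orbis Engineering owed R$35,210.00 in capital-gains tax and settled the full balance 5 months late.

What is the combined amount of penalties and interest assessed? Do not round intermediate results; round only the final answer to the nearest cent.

Failure-to-file: 5 × 2.5% × R$35,210.00 = R$4,401.25 (under the 15% cap)
Failure-to-pay penalty = 2% × R$35,210.00 × 5 mo = R$3,521.00
Interest (7.8%/yr ÷ 12 = 0.65%/month): R$35,210.00 × ((1 + 0.0065)^5 − 1) = R$1,159.2982…
Penalties + interest = R$7,922.2500 + R$1,159.2982… = R$9,081.55

R$9,081.55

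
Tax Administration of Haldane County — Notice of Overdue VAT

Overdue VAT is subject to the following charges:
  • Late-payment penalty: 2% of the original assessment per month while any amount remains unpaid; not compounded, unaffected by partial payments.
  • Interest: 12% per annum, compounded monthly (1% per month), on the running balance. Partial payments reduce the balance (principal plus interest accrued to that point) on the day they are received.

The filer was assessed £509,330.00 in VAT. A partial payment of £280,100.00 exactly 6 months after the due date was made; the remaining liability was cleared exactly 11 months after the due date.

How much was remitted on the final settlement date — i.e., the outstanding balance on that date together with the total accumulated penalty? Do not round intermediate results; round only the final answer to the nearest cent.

Balance at month 6: £509,330.0000 × (1 + 0.01)^6 = £540,664.0583…
After £280,100.00 payment: £540,664.0583… − £280,100.00 = £260,564.0583…
Balance at month 11: £260,564.0583… × (1 + 0.01)^5 = £273,855.4440…
Penalty: 11 × 2% × £509,330.00 = £112,052.60
Final settlement = outstanding balance + penalty = £273,855.4440… + £112,052.60 = £385,908.04

£385,908.04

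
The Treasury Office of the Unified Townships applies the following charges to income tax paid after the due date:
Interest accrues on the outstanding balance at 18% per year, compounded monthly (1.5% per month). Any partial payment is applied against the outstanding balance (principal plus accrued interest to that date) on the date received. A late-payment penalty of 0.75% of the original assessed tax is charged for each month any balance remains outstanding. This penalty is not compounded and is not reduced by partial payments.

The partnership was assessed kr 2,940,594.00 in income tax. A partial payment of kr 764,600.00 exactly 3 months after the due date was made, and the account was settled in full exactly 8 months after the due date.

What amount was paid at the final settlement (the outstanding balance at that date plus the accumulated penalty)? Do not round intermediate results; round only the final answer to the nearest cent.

Balance at month 3: kr 2,940,594.0000 × (1 + 0.015)^3 = kr 3,074,915.5555…
After kr 764,600.00 payment: kr 3,074,915.5555… − kr 764,600.00 = kr 2,310,315.5555…
Balance at month 8: kr 2,310,315.5555… × (1 + 0.015)^5 = kr 2,488,865.9918…
Penalty: 8 × 0.75% × kr 2,940,594.00 = kr 176,435.64
Final settlement = outstanding balance + penalty = kr 2,488,865.9918… + kr 176,435.64 = kr 2,665,301.63

kr 2,665,301.63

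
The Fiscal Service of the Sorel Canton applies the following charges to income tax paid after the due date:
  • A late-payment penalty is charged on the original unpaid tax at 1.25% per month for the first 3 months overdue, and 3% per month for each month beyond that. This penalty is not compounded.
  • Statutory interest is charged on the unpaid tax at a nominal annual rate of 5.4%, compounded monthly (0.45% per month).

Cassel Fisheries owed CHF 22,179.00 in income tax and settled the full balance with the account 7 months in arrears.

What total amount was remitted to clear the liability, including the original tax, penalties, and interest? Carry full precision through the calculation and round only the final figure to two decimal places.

CHF 26,380.33

Penalty, months 1–3: 3 × 1.25% × CHF 22,179.00 = CHF 831.71…
Penalty, months 4–7: 4 × 3% × CHF 22,179.00 = CHF 2,661.48
Interest: CHF 22,179.00 × ((1 + 0.0045)^7 − 1) = CHF 22,179.00 × 0.0319285… = CHF 708.1412…
Total = CHF 22,179.00 + CHF 3,493.1925 + CHF 708.1412… = CHF 26,380.33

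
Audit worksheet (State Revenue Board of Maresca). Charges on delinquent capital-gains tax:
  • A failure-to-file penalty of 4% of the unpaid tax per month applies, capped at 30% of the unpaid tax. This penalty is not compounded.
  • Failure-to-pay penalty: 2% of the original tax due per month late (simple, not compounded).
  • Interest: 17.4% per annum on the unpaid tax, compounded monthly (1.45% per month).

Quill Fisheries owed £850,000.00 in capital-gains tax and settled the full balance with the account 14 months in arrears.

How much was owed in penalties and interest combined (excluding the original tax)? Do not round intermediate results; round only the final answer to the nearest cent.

£682,794.81

Failure-to-file: 14 × 4% × £850,000.00 = £476,000.00, capped at 30% × £850,000.00 = £255,000.00
Failure-to-pay penalty: 14 × 2% × £850,000.00 = £238,000.00
Interest: £850,000.00 × ((1 + 0.0145)^14 − 1) = £850,000.00 × 0.2232880… = £189,794.8088…
Penalties + interest = £493,000.0000 + £189,794.8088… = £682,794.81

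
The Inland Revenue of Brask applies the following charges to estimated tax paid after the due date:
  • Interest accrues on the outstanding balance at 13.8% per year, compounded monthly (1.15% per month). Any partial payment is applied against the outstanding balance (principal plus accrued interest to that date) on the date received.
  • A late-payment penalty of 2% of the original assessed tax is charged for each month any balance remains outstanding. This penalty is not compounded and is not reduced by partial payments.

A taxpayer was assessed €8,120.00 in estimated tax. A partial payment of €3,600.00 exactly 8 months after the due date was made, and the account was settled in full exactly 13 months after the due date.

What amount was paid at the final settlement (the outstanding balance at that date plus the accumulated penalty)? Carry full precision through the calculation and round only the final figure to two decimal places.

€7,720.72

Balance at month 8: €8,120.0000 × (1 + 0.0115)^8 = €8,897.8100…
After €3,600.00 payment: €8,897.8100… − €3,600.00 = €5,297.8100…
Balance at month 13: €5,297.8100… × (1 + 0.0115)^5 = €5,609.5214…
Penalty: 13 × 2% × €8,120.00 = €2,111.20
Final settlement = outstanding balance + penalty = €5,609.5214… + €2,111.20 = €7,720.72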